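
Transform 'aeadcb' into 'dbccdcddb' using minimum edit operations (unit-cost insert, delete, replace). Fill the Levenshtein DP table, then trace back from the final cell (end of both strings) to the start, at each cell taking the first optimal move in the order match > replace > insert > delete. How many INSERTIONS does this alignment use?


Edit distance = 6. Backtracking from cell (6, 9) with preference match > replace > insert > delete,
then listing the resulting alignment 'aeadcb' -> 'dbccdcddb' left to right:
  Step 1: insert 'd' [insertion #1]
  Step 2: replace a->b
  Step 3: replace e->c
  Step 4: replace a->c
  Step 5: keep 'd'
  Step 6: keep 'c'
  Step 7: insert 'd' [insertion #2]
  Step 8: insert 'd' [insertion #3]
  Step 9: keep 'b'
Total insertions: 3

3


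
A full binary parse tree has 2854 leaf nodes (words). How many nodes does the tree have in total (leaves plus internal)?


Leaf nodes (terminals): 2854
Internal nodes = n - 1 = 2854 - 1 = 2853
Total = leaves + internal = 2854 + 2853 = 5707

5707


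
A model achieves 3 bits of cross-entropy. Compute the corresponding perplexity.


Perplexity formula: PP = 2^H
H = 3
PP = 2^3
Steps: 2^1 = 2, 2^2 = 4, 2^3 = 8
PP = 8

8


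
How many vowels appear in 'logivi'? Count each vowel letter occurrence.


Scanning each character of 'logivi':
  Position 1: 'l' -> consonant (running count: 0)
  Position 2: 'o' -> vowel (running count: 1)
  Position 3: 'g' -> consonant (running count: 1)
  Position 4: 'i' -> vowel (running count: 2)
  Position 5: 'v' -> consonant (running count: 2)
  Position 6: 'i' -> vowel (running count: 3)
Total vowels: 3

3


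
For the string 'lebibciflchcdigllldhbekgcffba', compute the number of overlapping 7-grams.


String 'lebibciflchcdigllldhbekgcffba' has length L = 29.
Number of overlapping n-grams = L - n + 1
Substituting: 29 - 7 + 1 = 23

23


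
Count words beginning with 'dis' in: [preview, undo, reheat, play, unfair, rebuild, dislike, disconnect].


Checking each word for prefix 'dis':
  'preview' -> no (count: 0)
  'undo' -> no (count: 0)
  'reheat' -> no (count: 0)
  'play' -> no (count: 0)
  'unfair' -> no (count: 0)
  'rebuild' -> no (count: 0)
  'dislike' -> YES, starts with 'dis' (count: 1)
  'disconnect' -> YES, starts with 'dis' (count: 2)
Total with prefix 'dis': 2

2


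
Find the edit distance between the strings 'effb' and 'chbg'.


Building DP table for s1='effb' (len 4) and s2='chbg' (len 4):
       c  h  b  g
    0  1  2  3  4
  e 1  1  2  3  4
  f 2  2  2  3  4
  f 3  3  3  3  4
  b 4  4  4  3  4
Edit distance = dp[4][4] = 4

4


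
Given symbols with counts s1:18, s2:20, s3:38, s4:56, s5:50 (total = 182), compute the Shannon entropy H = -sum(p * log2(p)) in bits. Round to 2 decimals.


Computing entropy H = -sum(p_i * log2(p_i)):
  s1: p = 18/182 = 0.0989, -p*log2(p) = 0.3301
  s2: p = 20/182 = 0.1099, -p*log2(p) = 0.3501
  s3: p = 38/182 = 0.2088, -p*log2(p) = 0.4718
  s4: p = 56/182 = 0.3077, -p*log2(p) = 0.5232
  s5: p = 50/182 = 0.2747, -p*log2(p) = 0.5121
H = sum of terms = 2.1873
Rounded to 2 decimals: 2.19

2.19


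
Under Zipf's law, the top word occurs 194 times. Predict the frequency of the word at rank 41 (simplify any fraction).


Zipf's law: freq(rank) = f1 / rank
f1 = 194, rank = 41
freq = 194 / 41
GCD(194, 41) = 1
Simplified: 194/41

194/41


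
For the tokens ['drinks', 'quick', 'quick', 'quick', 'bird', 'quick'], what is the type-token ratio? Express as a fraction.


Tokens: 6
Unique types: ('bird', 'drinks', 'quick') = 3
TTR = 3/6
Simplify: divide both by 3 -> 1/2
TTR = 1/2

1/2


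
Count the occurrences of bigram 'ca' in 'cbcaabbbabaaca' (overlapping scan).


Scanning 'cbcaabbbabaaca' for bigram 'ca':
  Position 0: 'cb' -> no
  Position 1: 'bc' -> no
  Position 2: 'ca' -> MATCH
  Position 3: 'aa' -> no
  Position 4: 'ab' -> no
  Position 5: 'bb' -> no
  Position 6: 'bb' -> no
  Position 7: 'ba' -> no
  Position 8: 'ab' -> no
  Position 9: 'ba' -> no
  Position 10: 'aa' -> no
  Position 11: 'ac' -> no
  Position 12: 'ca' -> MATCH
Total matches: 2

2


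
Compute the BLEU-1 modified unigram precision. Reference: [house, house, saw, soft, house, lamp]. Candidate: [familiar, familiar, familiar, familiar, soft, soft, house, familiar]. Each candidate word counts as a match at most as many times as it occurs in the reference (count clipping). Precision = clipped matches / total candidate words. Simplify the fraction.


Reference word counts: {'house': 3, 'lamp': 1, 'saw': 1, 'soft': 1}
Checking each candidate word (with clipping):
  'familiar' -> not in reference -> no match (matches: 0)
  'familiar' -> not in reference -> no match (matches: 0)
  'familiar' -> not in reference -> no match (matches: 0)
  'familiar' -> not in reference -> no match (matches: 0)
  'soft' -> in reference (ref count 1, used 1/1) -> match (matches: 1)
  'soft' -> ref count 1 already used up (1/1) -> clipped, no match (matches: 1)
  'house' -> in reference (ref count 3, used 1/3) -> match (matches: 2)
  'familiar' -> not in reference -> no match (matches: 2)
Clipped matches: 2, Candidate length: 8
Precision = 2/8 = 1/4

1/4


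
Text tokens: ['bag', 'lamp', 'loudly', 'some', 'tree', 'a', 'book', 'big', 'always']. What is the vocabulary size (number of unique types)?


Listing all tokens and tracking unique types:
  Token 1: 'bag' -> NEW (unique so far: 1)
  Token 2: 'lamp' -> NEW (unique so far: 2)
  Token 3: 'loudly' -> NEW (unique so far: 3)
  Token 4: 'some' -> NEW (unique so far: 4)
  Token 5: 'tree' -> NEW (unique so far: 5)
  Token 6: 'a' -> NEW (unique so far: 6)
  Token 7: 'book' -> NEW (unique so far: 7)
  Token 8: 'big' -> NEW (unique so far: 8)
  Token 9: 'always' -> NEW (unique so far: 9)
Unique types: ('a', 'always', 'bag', 'big', 'book', 'lamp', 'loudly', 'some', 'tree')
Vocabulary size: 9

9


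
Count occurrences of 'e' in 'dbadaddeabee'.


Scanning 'dbadaddeabee' for 'e':
  Position 7: 'e' -> MATCH (count: 1)
  Position 10: 'e' -> MATCH (count: 2)
  Position 11: 'e' -> MATCH (count: 3)
Total occurrences of 'e': 3

3


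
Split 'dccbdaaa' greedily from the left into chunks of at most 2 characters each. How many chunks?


'dccbdaaa' has 8 characters.
Chunking with max size 2:
  Chunk 1: 'dc' (positions 0-1)
  Chunk 2: 'cb' (positions 2-3)
  Chunk 3: 'da' (positions 4-5)
  Chunk 4: 'aa' (positions 6-7)
Total chunks: ceil(8 / 2) = 4

4


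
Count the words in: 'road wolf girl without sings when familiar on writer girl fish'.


Counting words by splitting on spaces:
  Word 1: 'road'
  Word 2: 'wolf'
  Word 3: 'girl'
  Word 4: 'without'
  Word 5: 'sings'
  Word 6: 'when'
  Word 7: 'familiar'
  Word 8: 'on'
  Word 9: 'writer'
  Word 10: 'girl'
  Word 11: 'fish'
Total words: 11

11


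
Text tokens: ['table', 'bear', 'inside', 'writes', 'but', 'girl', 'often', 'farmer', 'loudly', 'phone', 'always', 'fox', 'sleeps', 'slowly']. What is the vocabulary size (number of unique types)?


Listing all tokens and tracking unique types:
  Token 1: 'table' -> NEW (unique so far: 1)
  Token 2: 'bear' -> NEW (unique so far: 2)
  Token 3: 'inside' -> NEW (unique so far: 3)
  Token 4: 'writes' -> NEW (unique so far: 4)
  Token 5: 'but' -> NEW (unique so far: 5)
  Token 6: 'girl' -> NEW (unique so far: 6)
  Token 7: 'often' -> NEW (unique so far: 7)
  Token 8: 'farmer' -> NEW (unique so far: 8)
  Token 9: 'loudly' -> NEW (unique so far: 9)
  Token 10: 'phone' -> NEW (unique so far: 10)
  Token 11: 'always' -> NEW (unique so far: 11)
  Token 12: 'fox' -> NEW (unique so far: 12)
  Token 13: 'sleeps' -> NEW (unique so far: 13)
  Token 14: 'slowly' -> NEW (unique so far: 14)
Unique types: ('always', 'bear', 'but', 'farmer', 'fox', 'girl', 'inside', 'loudly', 'often', 'phone', 'sleeps', 'slowly', 'table', 'writes')
Vocabulary size: 14

14


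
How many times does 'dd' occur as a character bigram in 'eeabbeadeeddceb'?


Scanning 'eeabbeadeeddceb' for bigram 'dd':
  Position 0: 'ee' -> no
  Position 1: 'ea' -> no
  Position 2: 'ab' -> no
  Position 3: 'bb' -> no
  Position 4: 'be' -> no
  Position 5: 'ea' -> no
  Position 6: 'ad' -> no
  Position 7: 'de' -> no
  Position 8: 'ee' -> no
  Position 9: 'ed' -> no
  Position 10: 'dd' -> MATCH
  Position 11: 'dc' -> no
  Position 12: 'ce' -> no
  Position 13: 'eb' -> no
Total matches: 1

1


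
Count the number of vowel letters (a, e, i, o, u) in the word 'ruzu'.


Scanning each character of 'ruzu':
  Position 1: 'r' -> consonant (running count: 0)
  Position 2: 'u' -> vowel (running count: 1)
  Position 3: 'z' -> consonant (running count: 1)
  Position 4: 'u' -> vowel (running count: 2)
Total vowels: 2

2


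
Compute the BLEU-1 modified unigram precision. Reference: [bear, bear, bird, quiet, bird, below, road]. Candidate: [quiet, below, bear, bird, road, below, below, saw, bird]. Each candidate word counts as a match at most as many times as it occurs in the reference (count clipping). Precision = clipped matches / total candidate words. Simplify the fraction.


Reference word counts: {'bear': 2, 'below': 1, 'bird': 2, 'quiet': 1, 'road': 1}
Checking each candidate word (with clipping):
  'quiet' -> in reference (ref count 1, used 1/1) -> match (matches: 1)
  'below' -> in reference (ref count 1, used 1/1) -> match (matches: 2)
  'bear' -> in reference (ref count 2, used 1/2) -> match (matches: 3)
  'bird' -> in reference (ref count 2, used 1/2) -> match (matches: 4)
  'road' -> in reference (ref count 1, used 1/1) -> match (matches: 5)
  'below' -> ref count 1 already used up (1/1) -> clipped, no match (matches: 5)
  'below' -> ref count 1 already used up (1/1) -> clipped, no match (matches: 5)
  'saw' -> not in reference -> no match (matches: 5)
  'bird' -> in reference (ref count 2, used 2/2) -> match (matches: 6)
Clipped matches: 6, Candidate length: 9
Precision = 6/9 = 2/3

2/3


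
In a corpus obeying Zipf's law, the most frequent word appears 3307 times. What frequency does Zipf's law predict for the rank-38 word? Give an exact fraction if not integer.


Zipf's law: freq(rank) = f1 / rank
f1 = 3307, rank = 38
freq = 3307 / 38
GCD(3307, 38) = 1
Simplified: 3307/38

3307/38


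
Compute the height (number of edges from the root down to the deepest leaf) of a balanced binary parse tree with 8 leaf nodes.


In a balanced binary tree with n leaves the deepest leaf is ceil(log2(n)) edges below the root.
log2(8) = 3.0000
ceil(3.0000) = 3
height (edges) = 3

3


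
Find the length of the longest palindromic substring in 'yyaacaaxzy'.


Scanning 'yyaacaaxzy' for palindromic substrings.
Substring at positions 2-6: 'aacaa'.
Check: reverse('aacaa') = 'aacaa' -> palindrome confirmed.
Neighbouring characters ('y' / 'x') break symmetry, so it cannot extend further.
No longer palindromic substring exists; longest length = 5

5


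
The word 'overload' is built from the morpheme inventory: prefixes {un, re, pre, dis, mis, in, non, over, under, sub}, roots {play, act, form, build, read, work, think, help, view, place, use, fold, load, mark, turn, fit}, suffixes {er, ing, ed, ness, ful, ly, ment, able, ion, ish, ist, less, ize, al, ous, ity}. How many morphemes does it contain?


Segmenting 'overload' against the inventory:
  'over' -> prefix (morpheme 1)
  'load' -> root (morpheme 2)
Total morphemes: 2

2


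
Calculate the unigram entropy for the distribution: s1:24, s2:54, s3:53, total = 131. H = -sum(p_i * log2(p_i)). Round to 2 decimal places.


Computing entropy H = -sum(p_i * log2(p_i)):
  s1: p = 24/131 = 0.1832, -p*log2(p) = 0.4486
  s2: p = 54/131 = 0.4122, -p*log2(p) = 0.5270
  s3: p = 53/131 = 0.4046, -p*log2(p) = 0.5282
H = sum of terms = 1.5038
Rounded to 2 decimals: 1.50

1.50


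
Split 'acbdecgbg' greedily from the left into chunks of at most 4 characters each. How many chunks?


'acbdecgbg' has 9 characters.
Chunking with max size 4:
  Chunk 1: 'acbd' (positions 0-3)
  Chunk 2: 'ecgb' (positions 4-7)
  Chunk 3: 'g' (positions 8-8)
Total chunks: ceil(9 / 4) = 3

3


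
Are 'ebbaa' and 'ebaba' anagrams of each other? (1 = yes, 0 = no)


Sort characters of 'ebbaa': 'aabbe'
Sort characters of 'ebaba': 'aabbe'
Sorted forms match -> they ARE anagrams
Result: 1

1


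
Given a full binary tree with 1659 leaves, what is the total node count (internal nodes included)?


Leaf nodes (terminals): 1659
Internal nodes = n - 1 = 1659 - 1 = 1658
Total = leaves + internal = 1659 + 1658 = 3317

3317


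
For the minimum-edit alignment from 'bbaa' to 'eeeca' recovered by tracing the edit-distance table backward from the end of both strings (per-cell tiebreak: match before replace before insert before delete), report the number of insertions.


Edit distance = 4. Backtracking from cell (4, 5) with preference match > replace > insert > delete,
then listing the resulting alignment 'bbaa' -> 'eeeca' left to right:
  Step 1: insert 'e' [insertion #1]
  Step 2: replace b->e
  Step 3: replace b->e
  Step 4: replace a->c
  Step 5: keep 'a'
Total insertions: 1

1


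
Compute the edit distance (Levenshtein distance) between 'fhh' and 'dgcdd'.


Building DP table for s1='fhh' (len 3) and s2='dgcdd' (len 5):
       d  g  c  d  d
    0  1  2  3  4  5
  f 1  1  2  3  4  5
  h 2  2  2  3  4  5
  h 3  3  3  3  4  5
Edit distance = dp[3][5] = 5

5


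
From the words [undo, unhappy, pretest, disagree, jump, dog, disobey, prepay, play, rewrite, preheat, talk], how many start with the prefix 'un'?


Checking each word for prefix 'un':
  'undo' -> YES, starts with 'un' (count: 1)
  'unhappy' -> YES, starts with 'un' (count: 2)
  'pretest' -> no (count: 2)
  'disagree' -> no (count: 2)
  'jump' -> no (count: 2)
  'dog' -> no (count: 2)
  'disobey' -> no (count: 2)
  'prepay' -> no (count: 2)
  'play' -> no (count: 2)
  'rewrite' -> no (count: 2)
  'preheat' -> no (count: 2)
  'talk' -> no (count: 2)
Total with prefix 'un': 2

2


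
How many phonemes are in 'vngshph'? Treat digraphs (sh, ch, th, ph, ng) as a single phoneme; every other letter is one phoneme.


Parsing 'vngshph' greedily, digraphs first:
  'v' -> consonant phoneme (phonemes so far: 1)
  'ng' -> digraph (1 consonant phoneme) (phonemes so far: 2)
  'sh' -> digraph (1 consonant phoneme) (phonemes so far: 3)
  'ph' -> digraph (1 consonant phoneme) (phonemes so far: 4)
Total phonemes: 4

4


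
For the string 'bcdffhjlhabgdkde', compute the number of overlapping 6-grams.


String 'bcdffhjlhabgdkde' has length L = 16.
Number of overlapping n-grams = L - n + 1
Substituting: 16 - 6 + 1 = 11

11


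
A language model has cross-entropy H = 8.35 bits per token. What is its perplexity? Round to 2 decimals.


Perplexity formula: PP = 2^H
H = 8.35
PP = 2^8.35
Decompose: 2^8.35 = 2^8 * 2^0.35
2^8 = 256, 2^0.35 ~ 1.2745606
PP ~ 256 * 1.2745606 = 326.2875136
Rounded to 2 decimals: 326.29

326.29


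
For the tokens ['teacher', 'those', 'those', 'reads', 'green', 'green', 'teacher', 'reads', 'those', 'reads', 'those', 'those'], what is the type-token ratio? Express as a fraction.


Tokens: 12
Unique types: ('green', 'reads', 'teacher', 'those') = 4
TTR = 4/12
Simplify: divide both by 4 -> 1/3
TTR = 1/3

1/3


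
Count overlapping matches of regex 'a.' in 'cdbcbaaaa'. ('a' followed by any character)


Pattern: a. means 'a' followed by any character.
Scanning 'cdbcbaaaa' position-by-position:
  Pos 0: window 'cd' -> no
  Pos 1: window 'db' -> no
  Pos 2: window 'bc' -> no
  Pos 3: window 'cb' -> no
  Pos 4: window 'ba' -> no
  Pos 5: window 'aa' -> MATCH
  Pos 6: window 'aa' -> MATCH
  Pos 7: window 'aa' -> MATCH
  Pos 8: window 'a' -> no
Total matches: 3

3


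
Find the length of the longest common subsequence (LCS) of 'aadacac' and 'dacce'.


DP table for LCS of 'aadacac' and 'dacce':
       d  a  c  c  e
    0  0  0  0  0  0
  a 0  0  1  1  1  1
  a 0  0  1  1  1  1
  d 0  1  1  1  1  1
  a 0  1  2  2  2  2
  c 0  1  2  3  3  3
  a 0  1  2  3  3  3
  c 0  1  2  3  4  4
LCS: 'dacc'
LCS length = 4

4


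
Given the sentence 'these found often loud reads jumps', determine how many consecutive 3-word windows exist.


Word trigrams from [6] words:
  Trigram 1: (these found often)
  Trigram 2: (found often loud)
  Trigram 3: (often loud reads)
  Trigram 4: (loud reads jumps)
Total word trigrams: 6 - 2 = 4

4


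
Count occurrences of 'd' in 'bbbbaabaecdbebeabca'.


Scanning 'bbbbaabaecdbebeabca' for 'd':
  Position 10: 'd' -> MATCH (count: 1)
Total occurrences of 'd': 1

1


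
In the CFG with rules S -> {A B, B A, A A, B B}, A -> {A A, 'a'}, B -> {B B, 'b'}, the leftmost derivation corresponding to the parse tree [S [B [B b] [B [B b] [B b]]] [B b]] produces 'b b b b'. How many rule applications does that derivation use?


Every bracketed nonterminal node [X ...] in the tree is produced by exactly one rule application.
Reading the tree off as a leftmost derivation:
  Step 1: S  =>  B B   (applied S -> B B)
  Step 2: B B  =>  B B B   (applied B -> B B)
  Step 3: B B B  =>  b B B   (applied B -> b)
  Step 4: b B B  =>  b B B B   (applied B -> B B)
  Step 5: b B B B  =>  b b B B   (applied B -> b)
  Step 6: b b B B  =>  b b b B   (applied B -> b)
  Step 7: b b b B  =>  b b b b   (applied B -> b)
Final yield: b b b b
Total rewrite steps: 7

7


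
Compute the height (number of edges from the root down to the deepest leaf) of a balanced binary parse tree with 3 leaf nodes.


In a balanced binary tree with n leaves the deepest leaf is ceil(log2(n)) edges below the root.
log2(3) = 1.5850
ceil(1.5850) = 2
height (edges) = 2

2


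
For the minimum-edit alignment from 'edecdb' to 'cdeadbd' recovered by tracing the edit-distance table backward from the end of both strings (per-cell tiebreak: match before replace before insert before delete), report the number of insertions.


Edit distance = 3. Backtracking from cell (6, 7) with preference match > replace > insert > delete,
then listing the resulting alignment 'edecdb' -> 'cdeadbd' left to right:
  Step 1: replace e->c
  Step 2: keep 'd'
  Step 3: keep 'e'
  Step 4: replace c->a
  Step 5: keep 'd'
  Step 6: keep 'b'
  Step 7: insert 'd' [insertion #1]
Total insertions: 1

1


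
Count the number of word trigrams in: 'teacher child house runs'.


Word trigrams from [4] words:
  Trigram 1: (teacher child house)
  Trigram 2: (child house runs)
Total word trigrams: 4 - 2 = 2

2


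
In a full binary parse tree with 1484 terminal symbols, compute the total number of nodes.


Leaf nodes (terminals): 1484
Internal nodes = n - 1 = 1484 - 1 = 1483
Total = leaves + internal = 1484 + 1483 = 2967

2967


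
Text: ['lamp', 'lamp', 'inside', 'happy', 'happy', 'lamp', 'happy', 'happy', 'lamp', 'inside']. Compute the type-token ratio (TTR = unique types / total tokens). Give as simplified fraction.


Tokens: 10
Unique types: ('happy', 'inside', 'lamp') = 3
TTR = 3/10
Already in lowest terms.

3/10


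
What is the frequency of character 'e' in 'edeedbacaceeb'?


Scanning 'edeedbacaceeb' for 'e':
  Position 0: 'e' -> MATCH (count: 1)
  Position 2: 'e' -> MATCH (count: 2)
  Position 3: 'e' -> MATCH (count: 3)
  Position 10: 'e' -> MATCH (count: 4)
  Position 11: 'e' -> MATCH (count: 5)
Total occurrences of 'e': 5

5


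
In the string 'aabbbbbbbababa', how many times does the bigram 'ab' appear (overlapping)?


Scanning 'aabbbbbbbababa' for bigram 'ab':
  Position 0: 'aa' -> no
  Position 1: 'ab' -> MATCH
  Position 2: 'bb' -> no
  Position 3: 'bb' -> no
  Position 4: 'bb' -> no
  Position 5: 'bb' -> no
  Position 6: 'bb' -> no
  Position 7: 'bb' -> no
  Position 8: 'ba' -> no
  Position 9: 'ab' -> MATCH
  Position 10: 'ba' -> no
  Position 11: 'ab' -> MATCH
  Position 12: 'ba' -> no
Total matches: 3

3


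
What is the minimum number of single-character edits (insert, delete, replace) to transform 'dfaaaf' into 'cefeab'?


Building DP table for s1='dfaaaf' (len 6) and s2='cefeab' (len 6):
       c  e  f  e  a  b
    0  1  2  3  4  5  6
  d 1  1  2  3  4  5  6
  f 2  2  2  2  3  4  5
  a 3  3  3  3  3  3  4
  a 4  4  4  4  4  3  4
  a 5  5  5  5  5  4  4
  f 6  6  6  5  6  5  5
Edit distance = dp[6][6] = 5

5


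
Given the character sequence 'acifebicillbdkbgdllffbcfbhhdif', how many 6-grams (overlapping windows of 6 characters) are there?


String 'acifebicillbdkbgdllffbcfbhhdif' has length L = 30.
Number of overlapping n-grams = L - n + 1
Substituting: 30 - 6 + 1 = 25

25


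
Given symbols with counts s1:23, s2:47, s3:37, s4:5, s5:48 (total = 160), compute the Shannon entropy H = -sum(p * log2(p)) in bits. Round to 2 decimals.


Computing entropy H = -sum(p_i * log2(p_i)):
  s1: p = 23/160 = 0.1437, -p*log2(p) = 0.4023
  s2: p = 47/160 = 0.2938, -p*log2(p) = 0.5192
  s3: p = 37/160 = 0.2313, -p*log2(p) = 0.4885
  s4: p = 5/160 = 0.0312, -p*log2(p) = 0.1562
  s5: p = 48/160 = 0.3000, -p*log2(p) = 0.5211
H = sum of terms = 2.0873
Rounded to 2 decimals: 2.09

2.09


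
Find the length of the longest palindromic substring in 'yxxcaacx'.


Scanning 'yxxcaacx' for palindromic substrings.
Substring at positions 2-7: 'xcaacx'.
Check: reverse('xcaacx') = 'xcaacx' -> palindrome confirmed.
Neighbouring characters ('x' / '-') break symmetry, so it cannot extend further.
No longer palindromic substring exists; longest length = 6

6


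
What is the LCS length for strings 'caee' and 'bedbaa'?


DP table for LCS of 'caee' and 'bedbaa':
       b  e  d  b  a  a
    0  0  0  0  0  0  0
  c 0  0  0  0  0  0  0
  a 0  0  0  0  0  1  1
  e 0  0  1  1  1  1  1
  e 0  0  1  1  1  1  1
LCS: 'a'
LCS length = 1

1


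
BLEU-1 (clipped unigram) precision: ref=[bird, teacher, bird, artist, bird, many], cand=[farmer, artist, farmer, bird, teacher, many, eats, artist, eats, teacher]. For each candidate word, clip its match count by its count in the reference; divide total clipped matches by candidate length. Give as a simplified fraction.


Reference word counts: {'artist': 1, 'bird': 3, 'many': 1, 'teacher': 1}
Checking each candidate word (with clipping):
  'farmer' -> not in reference -> no match (matches: 0)
  'artist' -> in reference (ref count 1, used 1/1) -> match (matches: 1)
  'farmer' -> not in reference -> no match (matches: 1)
  'bird' -> in reference (ref count 3, used 1/3) -> match (matches: 2)
  'teacher' -> in reference (ref count 1, used 1/1) -> match (matches: 3)
  'many' -> in reference (ref count 1, used 1/1) -> match (matches: 4)
  'eats' -> not in reference -> no match (matches: 4)
  'artist' -> ref count 1 already used up (1/1) -> clipped, no match (matches: 4)
  'eats' -> not in reference -> no match (matches: 4)
  'teacher' -> ref count 1 already used up (1/1) -> clipped, no match (matches: 4)
Clipped matches: 4, Candidate length: 10
Precision = 4/10 = 2/5

2/5


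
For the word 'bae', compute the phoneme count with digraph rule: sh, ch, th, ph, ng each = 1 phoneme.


Parsing 'bae' greedily, digraphs first:
  'b' -> consonant phoneme (phonemes so far: 1)
  'a' -> vowel phoneme (phonemes so far: 2)
  'e' -> vowel phoneme (phonemes so far: 3)
Total phonemes: 3

3


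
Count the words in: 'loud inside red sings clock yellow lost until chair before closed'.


Counting words by splitting on spaces:
  Word 1: 'loud'
  Word 2: 'inside'
  Word 3: 'red'
  Word 4: 'sings'
  Word 5: 'clock'
  Word 6: 'yellow'
  Word 7: 'lost'
  Word 8: 'until'
  Word 9: 'chair'
  Word 10: 'before'
  Word 11: 'closed'
Total words: 11

11


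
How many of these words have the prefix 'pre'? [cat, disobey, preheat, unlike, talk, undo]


Checking each word for prefix 'pre':
  'cat' -> no (count: 0)
  'disobey' -> no (count: 0)
  'preheat' -> YES, starts with 'pre' (count: 1)
  'unlike' -> no (count: 1)
  'talk' -> no (count: 1)
  'undo' -> no (count: 1)
Total with prefix 'pre': 1

1


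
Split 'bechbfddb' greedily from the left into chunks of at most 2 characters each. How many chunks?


'bechbfddb' has 9 characters.
Chunking with max size 2:
  Chunk 1: 'be' (positions 0-1)
  Chunk 2: 'ch' (positions 2-3)
  Chunk 3: 'bf' (positions 4-5)
  Chunk 4: 'dd' (positions 6-7)
  Chunk 5: 'b' (positions 8-8)
Total chunks: ceil(9 / 2) = 5

5


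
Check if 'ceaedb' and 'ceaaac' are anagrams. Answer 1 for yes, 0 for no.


Sort characters of 'ceaedb': 'abcdee'
Sort characters of 'ceaaac': 'aaacce'
Sorted forms differ -> they are NOT anagrams
Result: 0

0


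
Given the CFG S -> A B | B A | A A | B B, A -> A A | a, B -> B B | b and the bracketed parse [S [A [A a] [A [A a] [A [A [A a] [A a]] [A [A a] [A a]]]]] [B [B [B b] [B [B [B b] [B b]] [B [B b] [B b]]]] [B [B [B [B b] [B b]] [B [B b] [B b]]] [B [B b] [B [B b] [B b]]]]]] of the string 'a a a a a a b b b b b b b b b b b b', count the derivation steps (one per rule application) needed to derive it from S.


Every bracketed nonterminal node [X ...] in the tree is produced by exactly one rule application.
Reading the tree off as a leftmost derivation:
  Step 1: S  =>  A B   (applied S -> A B)
  Step 2: A B  =>  A A B   (applied A -> A A)
  Step 3: A A B  =>  a A B   (applied A -> a)
  Step 4: a A B  =>  a A A B   (applied A -> A A)
  Step 5: a A A B  =>  a a A B   (applied A -> a)
  Step 6: a a A B  =>  a a A A B   (applied A -> A A)
  Step 7: a a A A B  =>  a a A A A B   (applied A -> A A)
  Step 8: a a A A A B  =>  a a a A A B   (applied A -> a)
  Step 9: a a a A A B  =>  a a a a A B   (applied A -> a)
  Step 10: a a a a A B  =>  a a a a A A B   (applied A -> A A)
  Step 11: a a a a A A B  =>  a a a a a A B   (applied A -> a)
  Step 12: a a a a a A B  =>  a a a a a a B   (applied A -> a)
  Step 13: a a a a a a B  =>  a a a a a a B B   (applied B -> B B)
  Step 14: a a a a a a B B  =>  a a a a a a B B B   (applied B -> B B)
  Step 15: a a a a a a B B B  =>  a a a a a a b B B   (applied B -> b)
  Step 16: a a a a a a b B B  =>  a a a a a a b B B B   (applied B -> B B)
  Step 17: a a a a a a b B B B  =>  a a a a a a b B B B B   (applied B -> B B)
  Step 18: a a a a a a b B B B B  =>  a a a a a a b b B B B   (applied B -> b)
  Step 19: a a a a a a b b B B B  =>  a a a a a a b b b B B   (applied B -> b)
  Step 20: a a a a a a b b b B B  =>  a a a a a a b b b B B B   (applied B -> B B)
  Step 21: a a a a a a b b b B B B  =>  a a a a a a b b b b B B   (applied B -> b)
  Step 22: a a a a a a b b b b B B  =>  a a a a a a b b b b b B   (applied B -> b)
  Step 23: a a a a a a b b b b b B  =>  a a a a a a b b b b b B B   (applied B -> B B)
  Step 24: a a a a a a b b b b b B B  =>  a a a a a a b b b b b B B B   (applied B -> B B)
  Step 25: a a a a a a b b b b b B B B  =>  a a a a a a b b b b b B B B B   (applied B -> B B)
  Step 26: a a a a a a b b b b b B B B B  =>  a a a a a a b b b b b b B B B   (applied B -> b)
  Step 27: a a a a a a b b b b b b B B B  =>  a a a a a a b b b b b b b B B   (applied B -> b)
  Step 28: a a a a a a b b b b b b b B B  =>  a a a a a a b b b b b b b B B B   (applied B -> B B)
  Step 29: a a a a a a b b b b b b b B B B  =>  a a a a a a b b b b b b b b B B   (applied B -> b)
  Step 30: a a a a a a b b b b b b b b B B  =>  a a a a a a b b b b b b b b b B   (applied B -> b)
  Step 31: a a a a a a b b b b b b b b b B  =>  a a a a a a b b b b b b b b b B B   (applied B -> B B)
  Step 32: a a a a a a b b b b b b b b b B B  =>  a a a a a a b b b b b b b b b b B   (applied B -> b)
  Step 33: a a a a a a b b b b b b b b b b B  =>  a a a a a a b b b b b b b b b b B B   (applied B -> B B)
  Step 34: a a a a a a b b b b b b b b b b B B  =>  a a a a a a b b b b b b b b b b b B   (applied B -> b)
  Step 35: a a a a a a b b b b b b b b b b b B  =>  a a a a a a b b b b b b b b b b b b   (applied B -> b)
Final yield: a a a a a a b b b b b b b b b b b b
Total rewrite steps: 35

35


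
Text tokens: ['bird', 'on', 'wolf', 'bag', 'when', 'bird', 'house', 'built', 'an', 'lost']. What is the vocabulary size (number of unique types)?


Listing all tokens and tracking unique types:
  Token 1: 'bird' -> NEW (unique so far: 1)
  Token 2: 'on' -> NEW (unique so far: 2)
  Token 3: 'wolf' -> NEW (unique so far: 3)
  Token 4: 'bag' -> NEW (unique so far: 4)
  Token 5: 'when' -> NEW (unique so far: 5)
  Token 6: 'bird' -> duplicate (unique so far: 5)
  Token 7: 'house' -> NEW (unique so far: 6)
  Token 8: 'built' -> NEW (unique so far: 7)
  Token 9: 'an' -> NEW (unique so far: 8)
  Token 10: 'lost' -> NEW (unique so far: 9)
Unique types: ('an', 'bag', 'bird', 'built', 'house', 'lost', 'on', 'when', 'wolf')
Vocabulary size: 9

9


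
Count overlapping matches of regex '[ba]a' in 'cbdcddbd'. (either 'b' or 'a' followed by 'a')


Pattern: [ba]a means either 'b' or 'a' followed by 'a'.
Scanning 'cbdcddbd' position-by-position:
  Pos 0: window 'cb' -> no
  Pos 1: window 'bd' -> no
  Pos 2: window 'dc' -> no
  Pos 3: window 'cd' -> no
  Pos 4: window 'dd' -> no
  Pos 5: window 'db' -> no
  Pos 6: window 'bd' -> no
  Pos 7: window 'd' -> no
Total matches: 0

0


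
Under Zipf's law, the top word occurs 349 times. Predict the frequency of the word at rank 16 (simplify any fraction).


Zipf's law: freq(rank) = f1 / rank
f1 = 349, rank = 16
freq = 349 / 16
GCD(349, 16) = 1
Simplified: 349/16

349/16


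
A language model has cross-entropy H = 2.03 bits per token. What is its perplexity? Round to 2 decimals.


Perplexity formula: PP = 2^H
H = 2.03
PP = 2^2.03
Decompose: 2^2.03 = 2^2 * 2^0.03
2^2 = 4, 2^0.03 ~ 1.0210121
PP ~ 4 * 1.0210121 = 4.0840484
Rounded to 2 decimals: 4.08

4.08


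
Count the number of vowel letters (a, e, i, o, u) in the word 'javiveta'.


Scanning each character of 'javiveta':
  Position 1: 'j' -> consonant (running count: 0)
  Position 2: 'a' -> vowel (running count: 1)
  Position 3: 'v' -> consonant (running count: 1)
  Position 4: 'i' -> vowel (running count: 2)
  Position 5: 'v' -> consonant (running count: 2)
  Position 6: 'e' -> vowel (running count: 3)
  Position 7: 't' -> consonant (running count: 3)
  Position 8: 'a' -> vowel (running count: 4)
Total vowels: 4

4


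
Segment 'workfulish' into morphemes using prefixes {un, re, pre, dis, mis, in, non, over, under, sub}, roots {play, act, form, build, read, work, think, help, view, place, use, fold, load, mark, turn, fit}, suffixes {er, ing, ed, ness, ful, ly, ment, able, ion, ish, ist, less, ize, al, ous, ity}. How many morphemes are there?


Segmenting 'workfulish' against the inventory:
  'work' -> root (morpheme 1)
  'ful' -> suffix (morpheme 2)
  'ish' -> suffix (morpheme 3)
Total morphemes: 3

3


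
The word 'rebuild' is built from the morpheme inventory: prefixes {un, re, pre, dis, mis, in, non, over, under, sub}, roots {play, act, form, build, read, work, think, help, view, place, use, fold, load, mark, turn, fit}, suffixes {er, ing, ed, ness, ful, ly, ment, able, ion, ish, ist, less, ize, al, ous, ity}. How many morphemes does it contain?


Segmenting 'rebuild' against the inventory:
  're' -> prefix (morpheme 1)
  'build' -> root (morpheme 2)
Total morphemes: 2

2


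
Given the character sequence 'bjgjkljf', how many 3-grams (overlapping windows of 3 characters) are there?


String 'bjgjkljf' has length L = 8.
Number of overlapping n-grams = L - n + 1
Substituting: 8 - 3 + 1 = 6

6


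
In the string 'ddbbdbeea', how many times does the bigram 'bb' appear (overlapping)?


Scanning 'ddbbdbeea' for bigram 'bb':
  Position 0: 'dd' -> no
  Position 1: 'db' -> no
  Position 2: 'bb' -> MATCH
  Position 3: 'bd' -> no
  Position 4: 'db' -> no
  Position 5: 'be' -> no
  Position 6: 'ee' -> no
  Position 7: 'ea' -> no
Total matches: 1

1


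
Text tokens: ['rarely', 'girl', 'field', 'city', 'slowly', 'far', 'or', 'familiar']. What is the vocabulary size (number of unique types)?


Listing all tokens and tracking unique types:
  Token 1: 'rarely' -> NEW (unique so far: 1)
  Token 2: 'girl' -> NEW (unique so far: 2)
  Token 3: 'field' -> NEW (unique so far: 3)
  Token 4: 'city' -> NEW (unique so far: 4)
  Token 5: 'slowly' -> NEW (unique so far: 5)
  Token 6: 'far' -> NEW (unique so far: 6)
  Token 7: 'or' -> NEW (unique so far: 7)
  Token 8: 'familiar' -> NEW (unique so far: 8)
Unique types: ('city', 'familiar', 'far', 'field', 'girl', 'or', 'rarely', 'slowly')
Vocabulary size: 8

8


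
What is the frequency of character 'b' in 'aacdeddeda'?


Scanning 'aacdeddeda' for 'b':
  No matches found.
Total occurrences of 'b': 0

0


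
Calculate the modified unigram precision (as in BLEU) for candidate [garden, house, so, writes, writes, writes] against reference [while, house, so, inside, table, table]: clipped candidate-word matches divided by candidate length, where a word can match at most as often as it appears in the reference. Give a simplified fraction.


Reference word counts: {'house': 1, 'inside': 1, 'so': 1, 'table': 2, 'while': 1}
Checking each candidate word (with clipping):
  'garden' -> not in reference -> no match (matches: 0)
  'house' -> in reference (ref count 1, used 1/1) -> match (matches: 1)
  'so' -> in reference (ref count 1, used 1/1) -> match (matches: 2)
  'writes' -> not in reference -> no match (matches: 2)
  'writes' -> not in reference -> no match (matches: 2)
  'writes' -> not in reference -> no match (matches: 2)
Clipped matches: 2, Candidate length: 6
Precision = 2/6 = 1/3

1/3


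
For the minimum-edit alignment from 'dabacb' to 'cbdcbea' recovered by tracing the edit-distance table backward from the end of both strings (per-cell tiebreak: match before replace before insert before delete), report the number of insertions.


Edit distance = 5. Backtracking from cell (6, 7) with preference match > replace > insert > delete,
then listing the resulting alignment 'dabacb' -> 'cbdcbea' left to right:
  Step 1: delete 'd'
  Step 2: replace a->c
  Step 3: keep 'b'
  Step 4: replace a->d
  Step 5: keep 'c'
  Step 6: keep 'b'
  Step 7: insert 'e' [insertion #1]
  Step 8: insert 'a' [insertion #2]
Total insertions: 2

2


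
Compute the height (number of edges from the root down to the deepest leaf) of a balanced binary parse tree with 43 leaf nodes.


In a balanced binary tree with n leaves the deepest leaf is ceil(log2(n)) edges below the root.
log2(43) = 5.4263
ceil(5.4263) = 6
height (edges) = 6

6


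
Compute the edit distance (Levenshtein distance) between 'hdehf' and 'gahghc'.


Building DP table for s1='hdehf' (len 5) and s2='gahghc' (len 6):
       g  a  h  g  h  c
    0  1  2  3  4  5  6
  h 1  1  2  2  3  4  5
  d 2  2  2  3  3  4  5
  e 3  3  3  3  4  4  5
  h 4  4  4  3  4  4  5
  f 5  5  5  4  4  5  5
Edit distance = dp[5][6] = 5

5


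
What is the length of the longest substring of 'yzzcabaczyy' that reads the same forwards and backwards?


Scanning 'yzzcabaczyy' for palindromic substrings.
Substring at positions 2-8: 'zcabacz'.
Check: reverse('zcabacz') = 'zcabacz' -> palindrome confirmed.
Neighbouring characters ('z' / 'y') break symmetry, so it cannot extend further.
No longer palindromic substring exists; longest length = 7

7


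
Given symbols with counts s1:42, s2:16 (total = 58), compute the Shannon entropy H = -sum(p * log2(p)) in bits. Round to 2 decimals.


Computing entropy H = -sum(p_i * log2(p_i)):
  s1: p = 42/58 = 0.7241, -p*log2(p) = 0.3372
  s2: p = 16/58 = 0.2759, -p*log2(p) = 0.5125
H = sum of terms = 0.8497
Rounded to 2 decimals: 0.85

0.85


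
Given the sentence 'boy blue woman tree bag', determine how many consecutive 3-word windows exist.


Word trigrams from [5] words:
  Trigram 1: (boy blue woman)
  Trigram 2: (blue woman tree)
  Trigram 3: (woman tree bag)
Total word trigrams: 5 - 2 = 3

3


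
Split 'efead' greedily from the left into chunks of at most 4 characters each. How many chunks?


'efead' has 5 characters.
Chunking with max size 4:
  Chunk 1: 'efea' (positions 0-3)
  Chunk 2: 'd' (positions 4-4)
Total chunks: ceil(5 / 4) = 2

2


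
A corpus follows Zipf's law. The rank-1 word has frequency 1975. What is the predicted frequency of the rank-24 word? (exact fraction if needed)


Zipf's law: freq(rank) = f1 / rank
f1 = 1975, rank = 24
freq = 1975 / 24
GCD(1975, 24) = 1
Simplified: 1975/24

1975/24


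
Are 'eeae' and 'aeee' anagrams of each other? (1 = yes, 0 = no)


Sort characters of 'eeae': 'aeee'
Sort characters of 'aeee': 'aeee'
Sorted forms match -> they ARE anagrams
Result: 1

1


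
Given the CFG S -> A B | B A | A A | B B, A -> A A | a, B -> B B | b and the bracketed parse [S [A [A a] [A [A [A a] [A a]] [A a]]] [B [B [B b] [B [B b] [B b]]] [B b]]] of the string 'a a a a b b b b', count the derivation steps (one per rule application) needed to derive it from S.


Every bracketed nonterminal node [X ...] in the tree is produced by exactly one rule application.
Reading the tree off as a leftmost derivation:
  Step 1: S  =>  A B   (applied S -> A B)
  Step 2: A B  =>  A A B   (applied A -> A A)
  Step 3: A A B  =>  a A B   (applied A -> a)
  Step 4: a A B  =>  a A A B   (applied A -> A A)
  Step 5: a A A B  =>  a A A A B   (applied A -> A A)
  Step 6: a A A A B  =>  a a A A B   (applied A -> a)
  Step 7: a a A A B  =>  a a a A B   (applied A -> a)
  Step 8: a a a A B  =>  a a a a B   (applied A -> a)
  Step 9: a a a a B  =>  a a a a B B   (applied B -> B B)
  Step 10: a a a a B B  =>  a a a a B B B   (applied B -> B B)
  Step 11: a a a a B B B  =>  a a a a b B B   (applied B -> b)
  Step 12: a a a a b B B  =>  a a a a b B B B   (applied B -> B B)
  Step 13: a a a a b B B B  =>  a a a a b b B B   (applied B -> b)
  Step 14: a a a a b b B B  =>  a a a a b b b B   (applied B -> b)
  Step 15: a a a a b b b B  =>  a a a a b b b b   (applied B -> b)
Final yield: a a a a b b b b
Total rewrite steps: 15

15


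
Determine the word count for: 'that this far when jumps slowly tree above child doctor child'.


Counting words by splitting on spaces:
  Word 1: 'that'
  Word 2: 'this'
  Word 3: 'far'
  Word 4: 'when'
  Word 5: 'jumps'
  Word 6: 'slowly'
  Word 7: 'tree'
  Word 8: 'above'
  Word 9: 'child'
  Word 10: 'doctor'
  Word 11: 'child'
Total words: 11

11


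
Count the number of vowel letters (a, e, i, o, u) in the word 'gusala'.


Scanning each character of 'gusala':
  Position 1: 'g' -> consonant (running count: 0)
  Position 2: 'u' -> vowel (running count: 1)
  Position 3: 's' -> consonant (running count: 1)
  Position 4: 'a' -> vowel (running count: 2)
  Position 5: 'l' -> consonant (running count: 2)
  Position 6: 'a' -> vowel (running count: 3)
Total vowels: 3

3


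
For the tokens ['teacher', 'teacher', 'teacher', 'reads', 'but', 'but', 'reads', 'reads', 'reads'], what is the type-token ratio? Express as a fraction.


Tokens: 9
Unique types: ('but', 'reads', 'teacher') = 3
TTR = 3/9
Simplify: divide both by 3 -> 1/3
TTR = 1/3

1/3


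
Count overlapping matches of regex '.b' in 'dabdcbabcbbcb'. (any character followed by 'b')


Pattern: .b means any character followed by 'b'.
Scanning 'dabdcbabcbbcb' position-by-position:
  Pos 0: window 'da' -> no
  Pos 1: window 'ab' -> MATCH
  Pos 2: window 'bd' -> no
  Pos 3: window 'dc' -> no
  Pos 4: window 'cb' -> MATCH
  Pos 5: window 'ba' -> no
  Pos 6: window 'ab' -> MATCH
  Pos 7: window 'bc' -> no
  Pos 8: window 'cb' -> MATCH
  Pos 9: window 'bb' -> MATCH
  Pos 10: window 'bc' -> no
  Pos 11: window 'cb' -> MATCH
  Pos 12: window 'b' -> no
Total matches: 6

6


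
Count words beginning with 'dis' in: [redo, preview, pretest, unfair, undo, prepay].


Checking each word for prefix 'dis':
  'redo' -> no (count: 0)
  'preview' -> no (count: 0)
  'pretest' -> no (count: 0)
  'unfair' -> no (count: 0)
  'undo' -> no (count: 0)
  'prepay' -> no (count: 0)
Total with prefix 'dis': 0

0


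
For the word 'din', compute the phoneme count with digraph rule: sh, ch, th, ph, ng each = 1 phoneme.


Parsing 'din' greedily, digraphs first:
  'd' -> consonant phoneme (phonemes so far: 1)
  'i' -> vowel phoneme (phonemes so far: 2)
  'n' -> consonant phoneme (phonemes so far: 3)
Total phonemes: 3

3


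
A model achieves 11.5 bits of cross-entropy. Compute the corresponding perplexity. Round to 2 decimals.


Perplexity formula: PP = 2^H
H = 11.5
PP = 2^11.5
Decompose: 2^11.5 = 2^11 * 2^0.5 = 2^11 * sqrt(2)
2^11 = 2048, sqrt(2) ~ 1.4142136
PP ~ 2048 * 1.4142136 = 2896.3094528
Rounded to 2 decimals: 2896.31

2896.31
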